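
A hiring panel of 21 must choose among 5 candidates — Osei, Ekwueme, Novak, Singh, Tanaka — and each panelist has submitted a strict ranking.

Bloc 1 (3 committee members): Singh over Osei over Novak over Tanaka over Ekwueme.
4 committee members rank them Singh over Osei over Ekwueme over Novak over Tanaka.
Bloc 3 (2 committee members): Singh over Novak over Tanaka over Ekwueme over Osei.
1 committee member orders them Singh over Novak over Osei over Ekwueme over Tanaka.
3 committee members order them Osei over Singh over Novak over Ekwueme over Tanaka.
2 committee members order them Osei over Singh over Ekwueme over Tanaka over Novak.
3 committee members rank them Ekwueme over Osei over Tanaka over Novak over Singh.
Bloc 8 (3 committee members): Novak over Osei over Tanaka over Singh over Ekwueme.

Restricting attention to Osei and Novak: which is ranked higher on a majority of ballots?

Ballots ranking Osei above Novak: 3 + 4 + 3 + 2 + 3 = 15.
Ballots ranking Novak above Osei: 21 − 15 = 6.
Osei wins the head-to-head 15–6.

Osei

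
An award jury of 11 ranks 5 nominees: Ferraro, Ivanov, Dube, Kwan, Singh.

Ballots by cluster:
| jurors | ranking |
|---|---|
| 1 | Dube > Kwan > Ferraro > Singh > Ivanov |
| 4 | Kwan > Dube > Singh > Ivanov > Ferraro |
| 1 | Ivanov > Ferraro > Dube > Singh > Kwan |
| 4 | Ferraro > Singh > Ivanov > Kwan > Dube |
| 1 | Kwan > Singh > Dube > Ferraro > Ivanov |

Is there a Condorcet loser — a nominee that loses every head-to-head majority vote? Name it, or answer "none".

Ivanov

Head-to-head results (11 jurors):
Ferraro vs Ivanov: 6 to 5, Ferraro.
Ferraro vs Dube: Dube, 6–5.
Ferraro–Kwan: Kwan 6–5.
Ferraro–Singh: Ferraro 6–5.
Ivanov vs Dube: Dube, 6–5.
Ivanov–Kwan: Kwan 6–5.
Ivanov vs Singh: Ivanov is ranked higher on 1 ballot, Singh on 10. Singh wins 10–1.
Dube–Kwan: Kwan 9–2.
Dube vs Singh: Dube, 6–5.
Kwan vs Singh: Kwan is ranked higher on 1+4+1 = 6 ballots, Singh on 5. Kwan wins 6–5.
Only Ivanov has no wins; Ivanov is the Condorcet loser.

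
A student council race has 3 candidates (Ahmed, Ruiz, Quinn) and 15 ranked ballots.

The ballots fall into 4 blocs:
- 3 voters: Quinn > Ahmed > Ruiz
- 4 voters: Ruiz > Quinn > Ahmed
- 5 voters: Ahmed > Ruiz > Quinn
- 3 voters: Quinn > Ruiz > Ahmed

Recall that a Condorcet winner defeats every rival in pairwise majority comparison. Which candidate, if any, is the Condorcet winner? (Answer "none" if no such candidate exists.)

Check each pair by majority over 15 ballots:
Ahmed vs Ruiz: Ahmed preferred on 3+5 = 8 ballots; Ahmed wins 8–7.
Ahmed vs Quinn: Ahmed preferred on 5 ballots; Quinn wins 10–5.
Ruiz vs Quinn: 9 to 6, Ruiz.
Each candidate drops at least one matchup (Ahmed loses to Quinn; Ruiz loses to Ahmed; Quinn loses to Ruiz); the cycle Ahmed → Ruiz → Quinn → Ahmed rules out a Condorcet winner.

none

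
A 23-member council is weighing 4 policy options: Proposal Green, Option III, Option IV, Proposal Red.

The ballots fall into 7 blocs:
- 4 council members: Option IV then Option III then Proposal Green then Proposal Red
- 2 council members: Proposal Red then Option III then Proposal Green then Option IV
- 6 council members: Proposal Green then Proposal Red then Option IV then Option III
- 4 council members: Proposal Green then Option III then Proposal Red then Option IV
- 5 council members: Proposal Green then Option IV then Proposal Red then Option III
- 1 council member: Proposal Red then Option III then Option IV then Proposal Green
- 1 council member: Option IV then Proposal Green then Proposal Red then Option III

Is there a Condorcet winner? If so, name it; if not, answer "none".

Pairwise majorities:
Proposal Green vs Option III: Proposal Green preferred on 6+4+5+1 = 16 ballots; Proposal Green wins 16–7.
Proposal Green vs Option IV: Proposal Green wins 17–6.
Proposal Green vs Proposal Red: 20 to 3, Proposal Green.
Option III vs Option IV: Option IV wins 16–7.
Option III vs Proposal Red: 4+4 = 8 for Option III, 15 for Proposal Red — Proposal Red by 15–8.
Option IV vs Proposal Red: Proposal Red, 13–10.
Proposal Green beats each of Option III, Option IV, Proposal Red — Proposal Green is the Condorcet winner.

Proposal Green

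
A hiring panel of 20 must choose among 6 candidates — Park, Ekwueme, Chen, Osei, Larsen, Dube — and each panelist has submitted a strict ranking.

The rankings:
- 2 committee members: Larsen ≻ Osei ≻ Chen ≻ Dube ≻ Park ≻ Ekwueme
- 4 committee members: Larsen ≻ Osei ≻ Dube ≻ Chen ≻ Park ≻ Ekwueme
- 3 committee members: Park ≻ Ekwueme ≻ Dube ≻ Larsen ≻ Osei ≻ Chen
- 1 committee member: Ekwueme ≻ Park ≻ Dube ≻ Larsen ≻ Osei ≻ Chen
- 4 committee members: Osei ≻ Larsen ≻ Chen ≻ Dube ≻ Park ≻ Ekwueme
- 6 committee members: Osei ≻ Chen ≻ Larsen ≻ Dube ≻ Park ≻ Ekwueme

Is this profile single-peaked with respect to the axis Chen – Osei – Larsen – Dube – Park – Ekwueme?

yes

Axis positions: Chen=1, Osei=2, Larsen=3, Dube=4, Park=5, Ekwueme=6.
Bloc 1 (peak Larsen at position 3): ranking walks positions 3-2-1-4-5-6, expanding outward from the peak — single-peaked.
Bloc 2 (peak Larsen at position 3): ranking walks positions 3-2-4-1-5-6, expanding outward from the peak — single-peaked.
Bloc 3 (peak Park at position 5): ranking walks positions 5-6-4-3-2-1, expanding outward from the peak — single-peaked.
Bloc 4 (peak Ekwueme at position 6): ranking walks positions 6-5-4-3-2-1, expanding outward from the peak — single-peaked.
Bloc 5 (peak Osei at position 2): ranking walks positions 2-3-1-4-5-6, expanding outward from the peak — single-peaked.
Bloc 6 (peak Osei at position 2): ranking walks positions 2-1-3-4-5-6, expanding outward from the peak — single-peaked.
Every ranking is single-peaked on this axis.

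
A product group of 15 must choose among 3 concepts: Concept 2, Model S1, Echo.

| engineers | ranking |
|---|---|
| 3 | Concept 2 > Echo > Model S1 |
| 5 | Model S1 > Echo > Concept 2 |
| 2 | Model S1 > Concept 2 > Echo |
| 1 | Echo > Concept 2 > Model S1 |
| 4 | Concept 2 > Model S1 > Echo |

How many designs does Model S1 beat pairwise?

Model S1 against each rival (15 engineers):
Model S1 vs Concept 2: 5+2 = 7 for Model S1, 8 for Concept 2 — Concept 2 by 8–7.
Model S1 vs Echo: Model S1, 11–4.
Model S1 beats Echo; loses to Concept 2 — 1 pairwise win.

1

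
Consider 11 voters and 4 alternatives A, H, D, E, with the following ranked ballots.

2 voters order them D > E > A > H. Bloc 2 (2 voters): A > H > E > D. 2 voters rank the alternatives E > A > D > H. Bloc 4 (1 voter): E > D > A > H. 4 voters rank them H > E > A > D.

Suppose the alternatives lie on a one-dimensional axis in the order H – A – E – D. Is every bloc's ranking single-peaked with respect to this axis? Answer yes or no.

Axis positions: H=1, A=2, E=3, D=4.
Bloc 1 (peak D at position 4): ranking walks positions 4-3-2-1, expanding outward from the peak — single-peaked.
Bloc 2 (peak A at position 2): ranking walks positions 2-1-3-4, expanding outward from the peak — single-peaked.
Bloc 3 (peak E at position 3): ranking walks positions 3-2-4-1, expanding outward from the peak — single-peaked.
Bloc 4 (peak E at position 3): ranking walks positions 3-4-2-1, expanding outward from the peak — single-peaked.
Bloc 5: ranking walks positions 1-3-2-4; E is ranked above A even though A lies between E and the peak H on the axis — preferences dip and rise again. Not single-peaked.
Bloc 5 violates single-peakedness, so the profile is not single-peaked on this axis.

no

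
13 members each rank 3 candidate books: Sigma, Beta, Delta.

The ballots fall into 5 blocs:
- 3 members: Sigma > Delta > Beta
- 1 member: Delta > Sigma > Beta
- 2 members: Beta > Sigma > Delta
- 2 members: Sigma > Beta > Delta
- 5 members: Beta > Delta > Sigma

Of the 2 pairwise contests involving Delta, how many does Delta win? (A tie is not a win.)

0

Delta against each rival (13 members):
Delta vs Sigma: Sigma wins 7–6.
Delta vs Beta: 4 to 9, Beta.
Delta beats no one; loses to Sigma, Beta — 0 pairwise wins.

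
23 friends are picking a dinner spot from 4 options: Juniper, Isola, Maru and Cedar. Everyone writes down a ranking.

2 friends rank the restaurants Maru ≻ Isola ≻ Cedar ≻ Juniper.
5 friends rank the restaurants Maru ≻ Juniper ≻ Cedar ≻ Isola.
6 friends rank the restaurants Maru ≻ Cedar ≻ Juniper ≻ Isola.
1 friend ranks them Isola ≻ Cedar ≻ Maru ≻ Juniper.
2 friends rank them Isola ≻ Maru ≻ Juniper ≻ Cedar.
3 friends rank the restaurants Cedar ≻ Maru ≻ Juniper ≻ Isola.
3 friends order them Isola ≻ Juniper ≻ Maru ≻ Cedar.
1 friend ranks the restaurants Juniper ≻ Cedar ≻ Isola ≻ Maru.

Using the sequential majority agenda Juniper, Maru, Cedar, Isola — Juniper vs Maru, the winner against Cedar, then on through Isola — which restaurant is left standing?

Maru

Round 1: Juniper vs Maru — 4–19, Maru advances.
Round 2: Maru vs Cedar — 18–5, Maru advances.
Round 3: Maru vs Isola — 16–7, Maru advances.
Maru survives the agenda.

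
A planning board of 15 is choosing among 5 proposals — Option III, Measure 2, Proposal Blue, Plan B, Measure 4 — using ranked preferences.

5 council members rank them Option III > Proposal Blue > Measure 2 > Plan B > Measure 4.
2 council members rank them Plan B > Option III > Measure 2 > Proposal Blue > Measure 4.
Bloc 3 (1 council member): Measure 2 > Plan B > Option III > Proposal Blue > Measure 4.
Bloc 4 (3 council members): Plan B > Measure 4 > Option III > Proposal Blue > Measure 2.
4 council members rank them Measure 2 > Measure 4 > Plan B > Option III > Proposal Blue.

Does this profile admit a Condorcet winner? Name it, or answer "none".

none

Check each pair by majority over 15 ballots:
Option III vs Measure 2: Option III preferred on 5+2+3 = 10 ballots; Option III wins 10–5.
Option III vs Proposal Blue: Option III preferred on 5+2+1+3+4 = 15 ballots; Option III wins 15–0.
Option III vs Plan B: Option III is ranked higher on 5 ballots, Plan B on 10. Plan B wins 10–5.
Option III vs Measure 4: 5+2+1 = 8 for Option III, 7 for Measure 4 — Option III by 8–7.
Measure 2 vs Proposal Blue: 2+1+4 = 7 for Measure 2, 8 for Proposal Blue — Proposal Blue by 8–7.
Measure 2 vs Plan B: 5+1+4 = 10 for Measure 2, 5 for Plan B — Measure 2 by 10–5.
Measure 2 vs Measure 4: 5+2+1+4 = 12 for Measure 2, 3 for Measure 4 — Measure 2 by 12–3.
Proposal Blue vs Plan B: Proposal Blue preferred on 5 ballots; Plan B wins 10–5.
Proposal Blue vs Measure 4: 5+2+1 = 8 for Proposal Blue, 7 for Measure 4 — Proposal Blue by 8–7.
Plan B vs Measure 4: Plan B is ranked higher on 5+2+1+3 = 11 ballots, Measure 4 on 4. Plan B wins 11–4.
No option is unbeaten: Option III loses to Plan B; Measure 2 loses to Option III; Proposal Blue loses to Option III; Plan B loses to Measure 2; Measure 4 loses to Option III. In particular Option III beats Measure 2 beats Plan B beats Option III is a majority cycle — no Condorcet winner exists.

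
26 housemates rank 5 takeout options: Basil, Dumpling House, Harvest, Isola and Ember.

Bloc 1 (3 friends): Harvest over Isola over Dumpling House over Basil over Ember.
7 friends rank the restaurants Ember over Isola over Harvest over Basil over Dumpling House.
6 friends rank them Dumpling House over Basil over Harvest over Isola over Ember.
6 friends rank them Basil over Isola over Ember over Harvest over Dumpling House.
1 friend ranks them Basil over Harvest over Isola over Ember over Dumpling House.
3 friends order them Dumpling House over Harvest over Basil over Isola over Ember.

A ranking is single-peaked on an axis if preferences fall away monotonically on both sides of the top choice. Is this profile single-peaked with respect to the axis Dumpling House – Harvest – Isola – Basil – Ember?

no

Axis positions: Dumpling House=1, Harvest=2, Isola=3, Basil=4, Ember=5.
Bloc 1 (peak Harvest at position 2): ranking walks positions 2-3-1-4-5, expanding outward from the peak — single-peaked.
Bloc 2: ranking walks positions 5-3-2-4-1; Isola is ranked above Basil even though Basil lies between Isola and the peak Ember on the axis — preferences dip and rise again. Not single-peaked.
Bloc 3: ranking walks positions 1-4-2-3-5; Basil is ranked above Harvest even though Harvest lies between Basil and the peak Dumpling House on the axis — preferences dip and rise again. Not single-peaked.
Bloc 4 (peak Basil at position 4): ranking walks positions 4-3-5-2-1, expanding outward from the peak — single-peaked.
Bloc 5: ranking walks positions 4-2-3-5-1; Harvest is ranked above Isola even though Isola lies between Harvest and the peak Basil on the axis — preferences dip and rise again. Not single-peaked.
Bloc 6: ranking walks positions 1-2-4-3-5; Basil is ranked above Isola even though Isola lies between Basil and the peak Dumpling House on the axis — preferences dip and rise again. Not single-peaked.
Bloc 2 violates single-peakedness, so the profile is not single-peaked on this axis.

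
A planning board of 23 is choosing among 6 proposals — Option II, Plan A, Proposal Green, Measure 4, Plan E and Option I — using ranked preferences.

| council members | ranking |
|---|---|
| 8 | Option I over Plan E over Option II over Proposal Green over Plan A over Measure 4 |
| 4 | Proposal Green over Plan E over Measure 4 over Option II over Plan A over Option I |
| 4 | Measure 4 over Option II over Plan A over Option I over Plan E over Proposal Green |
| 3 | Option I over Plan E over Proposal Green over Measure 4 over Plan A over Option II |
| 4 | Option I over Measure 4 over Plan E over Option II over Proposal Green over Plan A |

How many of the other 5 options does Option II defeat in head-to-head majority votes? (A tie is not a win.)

Option II against each rival (23 council members):
Option II–Plan A: Option II 20–3.
Option II vs Proposal Green: Option II wins 16–7.
Option II vs Measure 4: Option II is ranked higher on 8 ballots, Measure 4 on 15. Measure 4 wins 15–8.
Option II vs Plan E: Plan E, 19–4.
Option II vs Option I: Option II preferred on 4+4 = 8 ballots; Option I wins 15–8.
Option II beats Plan A, Proposal Green; loses to Measure 4, Plan E, Option I — 2 pairwise wins.

2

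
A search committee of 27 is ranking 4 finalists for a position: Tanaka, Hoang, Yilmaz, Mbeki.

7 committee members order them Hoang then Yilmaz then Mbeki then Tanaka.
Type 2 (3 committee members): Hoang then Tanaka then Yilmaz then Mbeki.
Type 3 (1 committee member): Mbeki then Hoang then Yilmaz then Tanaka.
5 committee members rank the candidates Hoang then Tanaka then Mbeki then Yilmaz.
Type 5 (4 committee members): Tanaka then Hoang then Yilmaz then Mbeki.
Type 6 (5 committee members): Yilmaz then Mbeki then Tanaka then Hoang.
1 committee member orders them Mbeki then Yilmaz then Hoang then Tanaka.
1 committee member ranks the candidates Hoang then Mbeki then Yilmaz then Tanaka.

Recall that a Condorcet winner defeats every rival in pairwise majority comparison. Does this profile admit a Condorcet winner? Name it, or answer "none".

Hoang

Pairwise majorities:
Tanaka vs Hoang: 9 to 18, Hoang.
Tanaka vs Yilmaz: Tanaka preferred on 3+5+4 = 12 ballots; Yilmaz wins 15–12.
Tanaka vs Mbeki: Tanaka is ranked higher on 3+5+4 = 12 ballots, Mbeki on 15. Mbeki wins 15–12.
Hoang vs Yilmaz: 7+3+1+5+4+1 = 21 for Hoang, 6 for Yilmaz — Hoang by 21–6.
Hoang vs Mbeki: Hoang is ranked higher on 7+3+5+4+1 = 20 ballots, Mbeki on 7. Hoang wins 20–7.
Yilmaz vs Mbeki: Yilmaz preferred on 7+3+4+5 = 19 ballots; Yilmaz wins 19–8.
Only Hoang has no losses; Hoang is the Condorcet winner.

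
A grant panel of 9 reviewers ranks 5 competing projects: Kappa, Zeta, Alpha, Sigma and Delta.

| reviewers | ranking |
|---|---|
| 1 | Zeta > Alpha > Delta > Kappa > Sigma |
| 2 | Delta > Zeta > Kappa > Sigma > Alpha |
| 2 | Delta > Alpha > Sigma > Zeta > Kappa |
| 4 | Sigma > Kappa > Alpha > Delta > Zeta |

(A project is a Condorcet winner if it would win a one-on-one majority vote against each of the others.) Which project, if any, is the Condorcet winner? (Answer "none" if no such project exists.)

Check each pair by majority over 9 ballots:
Kappa vs Zeta: Zeta wins 5–4.
Kappa vs Alpha: Kappa, 6–3.
Kappa vs Sigma: Sigma wins 6–3.
Kappa vs Delta: Delta, 5–4.
Zeta vs Alpha: Alpha wins 6–3.
Zeta–Sigma: Sigma 6–3.
Zeta vs Delta: Delta wins 8–1.
Alpha vs Sigma: Sigma, 6–3.
Alpha vs Delta: Alpha wins 5–4.
Sigma vs Delta: Delta wins 5–4.
Each project drops at least one matchup (Kappa loses to Zeta; Zeta loses to Alpha; Alpha loses to Kappa; Sigma loses to Delta; Delta loses to Alpha); the cycle Kappa > Alpha > Zeta > Kappa rules out a Condorcet winner.

none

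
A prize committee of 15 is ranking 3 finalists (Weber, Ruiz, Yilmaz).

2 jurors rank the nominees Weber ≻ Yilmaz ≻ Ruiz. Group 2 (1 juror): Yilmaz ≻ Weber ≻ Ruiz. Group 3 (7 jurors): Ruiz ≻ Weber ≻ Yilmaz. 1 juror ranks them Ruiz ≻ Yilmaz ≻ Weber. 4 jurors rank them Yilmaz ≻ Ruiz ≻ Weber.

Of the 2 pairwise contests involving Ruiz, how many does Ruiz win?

Ruiz against each rival (15 jurors):
Ruiz vs Weber: 12 to 3, Ruiz.
Ruiz vs Yilmaz: Ruiz is ranked higher on 7+1 = 8 ballots, Yilmaz on 7. Ruiz wins 8–7.
Ruiz beats Weber, Yilmaz — 2 pairwise wins.

2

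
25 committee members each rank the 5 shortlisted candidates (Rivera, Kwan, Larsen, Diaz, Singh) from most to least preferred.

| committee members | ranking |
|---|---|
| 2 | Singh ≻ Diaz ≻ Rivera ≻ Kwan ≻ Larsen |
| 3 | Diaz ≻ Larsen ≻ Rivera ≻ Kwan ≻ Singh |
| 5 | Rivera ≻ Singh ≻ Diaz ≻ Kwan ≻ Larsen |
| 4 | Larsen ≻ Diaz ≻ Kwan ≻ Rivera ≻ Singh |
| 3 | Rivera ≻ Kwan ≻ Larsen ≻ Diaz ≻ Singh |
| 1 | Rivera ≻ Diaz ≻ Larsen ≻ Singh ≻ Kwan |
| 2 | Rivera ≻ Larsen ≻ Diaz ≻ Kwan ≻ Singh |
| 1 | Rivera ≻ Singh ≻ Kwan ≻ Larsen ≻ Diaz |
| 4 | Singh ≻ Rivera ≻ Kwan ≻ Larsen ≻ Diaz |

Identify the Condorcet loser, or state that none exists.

Pairwise majorities:
Rivera vs Kwan: Rivera wins 21–4.
Rivera vs Larsen: 18 for Rivera, 7 for Larsen — Rivera by 18–7.
Rivera–Diaz: Rivera 16–9.
Rivera vs Singh: Rivera, 19–6.
Kwan vs Larsen: Kwan is ranked higher on 2+5+3+1+4 = 15 ballots, Larsen on 10. Kwan wins 15–10.
Kwan vs Diaz: Kwan is ranked higher on 3+1+4 = 8 ballots, Diaz on 17. Diaz wins 17–8.
Kwan vs Singh: Kwan preferred on 3+4+3+2 = 12 ballots; Singh wins 13–12.
Larsen vs Diaz: Larsen is ranked higher on 4+3+2+1+4 = 14 ballots, Diaz on 11. Larsen wins 14–11.
Larsen vs Singh: 13 to 12, Larsen.
Diaz vs Singh: Diaz wins 13–12.
Each candidate has at least one pairwise win (Rivera beats Kwan; Kwan beats Larsen; Larsen beats Diaz; Diaz beats Kwan; Singh beats Kwan) — no Condorcet loser.

none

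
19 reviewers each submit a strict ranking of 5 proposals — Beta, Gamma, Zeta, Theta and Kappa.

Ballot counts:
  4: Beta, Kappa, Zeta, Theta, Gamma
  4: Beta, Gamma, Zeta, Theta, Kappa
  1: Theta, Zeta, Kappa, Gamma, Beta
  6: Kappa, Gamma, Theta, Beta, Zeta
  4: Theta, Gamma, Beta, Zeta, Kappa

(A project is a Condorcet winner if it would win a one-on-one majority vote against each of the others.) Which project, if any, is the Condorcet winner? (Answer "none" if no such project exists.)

Head-to-head results (19 reviewers):
Beta vs Gamma: Gamma, 11–8.
Beta vs Zeta: 18 to 1, Beta.
Beta vs Theta: Beta is ranked higher on 4+4 = 8 ballots, Theta on 11. Theta wins 11–8.
Beta vs Kappa: Beta is ranked higher on 4+4+4 = 12 ballots, Kappa on 7. Beta wins 12–7.
Gamma vs Zeta: 4+6+4 = 14 for Gamma, 5 for Zeta — Gamma by 14–5.
Gamma vs Theta: Gamma preferred on 4+6 = 10 ballots; Gamma wins 10–9.
Gamma vs Kappa: Gamma preferred on 4+4 = 8 ballots; Kappa wins 11–8.
Zeta vs Theta: Zeta preferred on 4+4 = 8 ballots; Theta wins 11–8.
Zeta vs Kappa: Zeta is ranked higher on 4+1+4 = 9 ballots, Kappa on 10. Kappa wins 10–9.
Theta vs Kappa: Theta is ranked higher on 4+1+4 = 9 ballots, Kappa on 10. Kappa wins 10–9.
No project is unbeaten: Beta loses to Gamma; Gamma loses to Kappa; Zeta loses to Beta; Theta loses to Gamma; Kappa loses to Beta. In particular Beta beats Kappa beats Gamma beats Beta is a majority cycle — no Condorcet winner exists.

none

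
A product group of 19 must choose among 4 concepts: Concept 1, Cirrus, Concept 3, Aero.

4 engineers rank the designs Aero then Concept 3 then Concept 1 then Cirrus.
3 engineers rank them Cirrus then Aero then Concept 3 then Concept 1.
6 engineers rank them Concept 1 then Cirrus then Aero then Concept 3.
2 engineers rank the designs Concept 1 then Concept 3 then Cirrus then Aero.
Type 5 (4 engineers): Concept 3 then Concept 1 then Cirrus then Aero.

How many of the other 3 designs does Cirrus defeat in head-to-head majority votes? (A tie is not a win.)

Cirrus against each rival (19 engineers):
Cirrus vs Concept 1: Cirrus is ranked higher on 3 ballots, Concept 1 on 16. Concept 1 wins 16–3.
Cirrus vs Concept 3: Concept 3, 10–9.
Cirrus vs Aero: 3+6+2+4 = 15 for Cirrus, 4 for Aero — Cirrus by 15–4.
Cirrus beats Aero; loses to Concept 1, Concept 3 — 1 pairwise win.

1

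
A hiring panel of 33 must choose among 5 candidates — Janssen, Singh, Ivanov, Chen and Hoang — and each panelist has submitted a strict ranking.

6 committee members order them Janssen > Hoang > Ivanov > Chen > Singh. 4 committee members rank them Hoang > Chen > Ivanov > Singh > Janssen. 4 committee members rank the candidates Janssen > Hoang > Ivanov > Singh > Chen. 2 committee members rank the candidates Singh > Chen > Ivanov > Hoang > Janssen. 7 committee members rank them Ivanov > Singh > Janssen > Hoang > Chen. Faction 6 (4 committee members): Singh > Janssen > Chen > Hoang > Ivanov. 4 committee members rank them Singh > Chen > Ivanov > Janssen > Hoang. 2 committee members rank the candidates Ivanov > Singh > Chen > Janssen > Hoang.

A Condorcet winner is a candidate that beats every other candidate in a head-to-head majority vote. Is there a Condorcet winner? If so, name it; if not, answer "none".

none

Head-to-head results (33 committee members):
Janssen vs Singh: 10 to 23, Singh.
Janssen vs Ivanov: 14 to 19, Ivanov.
Janssen vs Chen: 6+4+7+4 = 21 for Janssen, 12 for Chen — Janssen by 21–12.
Janssen vs Hoang: 27 to 6, Janssen.
Singh vs Ivanov: 2+4+4 = 10 for Singh, 23 for Ivanov — Ivanov by 23–10.
Singh vs Chen: Singh preferred on 4+2+7+4+4+2 = 23 ballots; Singh wins 23–10.
Singh vs Hoang: 19 to 14, Singh.
Ivanov vs Chen: Ivanov is ranked higher on 6+4+7+2 = 19 ballots, Chen on 14. Ivanov wins 19–14.
Ivanov vs Hoang: Ivanov is ranked higher on 2+7+4+2 = 15 ballots, Hoang on 18. Hoang wins 18–15.
Chen vs Hoang: Chen preferred on 2+4+4+2 = 12 ballots; Hoang wins 21–12.
Every candidate loses at least once (Janssen loses to Singh; Singh loses to Ivanov; Ivanov loses to Hoang; Chen loses to Janssen; Hoang loses to Janssen). The majority relation contains the cycle Janssen > Hoang > Ivanov > Janssen, so there is no Condorcet winner.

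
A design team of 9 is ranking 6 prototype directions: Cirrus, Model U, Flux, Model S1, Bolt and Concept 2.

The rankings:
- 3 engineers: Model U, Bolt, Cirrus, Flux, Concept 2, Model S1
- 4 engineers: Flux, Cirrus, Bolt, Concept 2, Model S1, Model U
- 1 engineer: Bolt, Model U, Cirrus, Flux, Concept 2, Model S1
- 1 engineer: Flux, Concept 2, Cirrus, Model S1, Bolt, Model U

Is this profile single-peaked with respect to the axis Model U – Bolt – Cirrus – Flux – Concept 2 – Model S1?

Axis positions: Model U=1, Bolt=2, Cirrus=3, Flux=4, Concept 2=5, Model S1=6.
Cluster 1 (peak Model U at position 1): ranking walks positions 1-2-3-4-5-6, expanding outward from the peak — single-peaked.
Cluster 2 (peak Flux at position 4): ranking walks positions 4-3-2-5-6-1, expanding outward from the peak — single-peaked.
Cluster 3 (peak Bolt at position 2): ranking walks positions 2-1-3-4-5-6, expanding outward from the peak — single-peaked.
Cluster 4 (peak Flux at position 4): ranking walks positions 4-5-3-6-2-1, expanding outward from the peak — single-peaked.
Every ranking is single-peaked on this axis.

yes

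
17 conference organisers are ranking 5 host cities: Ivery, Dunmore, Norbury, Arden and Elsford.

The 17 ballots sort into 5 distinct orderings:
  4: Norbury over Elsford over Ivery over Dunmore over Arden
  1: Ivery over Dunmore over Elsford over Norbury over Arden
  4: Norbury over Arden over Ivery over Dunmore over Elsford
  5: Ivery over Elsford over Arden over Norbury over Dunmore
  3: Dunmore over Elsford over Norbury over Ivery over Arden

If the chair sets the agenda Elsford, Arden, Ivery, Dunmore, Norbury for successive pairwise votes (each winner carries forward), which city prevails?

Round 1: Elsford vs Arden — 13–4, Elsford advances.
Round 2: Elsford vs Ivery — 7–10, Ivery advances.
Round 3: Ivery vs Dunmore — 14–3, Ivery advances.
Round 4: Ivery vs Norbury — 6–11, Norbury advances.
Norbury survives the agenda.

Norbury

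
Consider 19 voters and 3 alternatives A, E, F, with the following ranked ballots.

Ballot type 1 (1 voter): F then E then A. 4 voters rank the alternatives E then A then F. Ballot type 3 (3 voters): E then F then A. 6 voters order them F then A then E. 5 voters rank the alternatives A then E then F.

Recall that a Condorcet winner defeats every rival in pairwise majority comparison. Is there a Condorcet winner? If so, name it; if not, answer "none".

Pairwise majorities:
A vs E: A preferred on 6+5 = 11 ballots; A wins 11–8.
A vs F: F, 10–9.
E vs F: E, 12–7.
Every alternative loses at least once (A loses to F; E loses to A; F loses to E). The majority relation contains the cycle A → E → F → A, so there is no Condorcet winner.

none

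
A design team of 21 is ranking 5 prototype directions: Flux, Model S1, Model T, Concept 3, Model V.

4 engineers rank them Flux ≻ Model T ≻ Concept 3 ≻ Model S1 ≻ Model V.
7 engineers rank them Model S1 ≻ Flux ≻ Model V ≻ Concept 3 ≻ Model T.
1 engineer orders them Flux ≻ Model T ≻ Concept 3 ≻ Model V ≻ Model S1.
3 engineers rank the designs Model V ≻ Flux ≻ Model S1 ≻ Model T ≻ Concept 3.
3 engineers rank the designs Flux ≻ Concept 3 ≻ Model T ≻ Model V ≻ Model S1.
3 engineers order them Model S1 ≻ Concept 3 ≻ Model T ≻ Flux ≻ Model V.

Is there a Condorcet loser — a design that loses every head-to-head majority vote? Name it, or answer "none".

Model V

Pairwise majorities:
Flux–Model S1: Flux 11–10.
Flux vs Model T: Flux is ranked higher on 4+7+1+3+3 = 18 ballots, Model T on 3. Flux wins 18–3.
Flux vs Concept 3: 4+7+1+3+3 = 18 for Flux, 3 for Concept 3 — Flux by 18–3.
Flux vs Model V: 18 to 3, Flux.
Model S1 vs Model T: Model S1, 13–8.
Model S1–Concept 3: Model S1 13–8.
Model S1 vs Model V: 14 to 7, Model S1.
Model T vs Concept 3: 4+1+3 = 8 for Model T, 13 for Concept 3 — Concept 3 by 13–8.
Model T vs Model V: Model T wins 11–10.
Concept 3 vs Model V: Concept 3 preferred on 4+1+3+3 = 11 ballots; Concept 3 wins 11–10.
Model V loses to every other design — it is the Condorcet loser.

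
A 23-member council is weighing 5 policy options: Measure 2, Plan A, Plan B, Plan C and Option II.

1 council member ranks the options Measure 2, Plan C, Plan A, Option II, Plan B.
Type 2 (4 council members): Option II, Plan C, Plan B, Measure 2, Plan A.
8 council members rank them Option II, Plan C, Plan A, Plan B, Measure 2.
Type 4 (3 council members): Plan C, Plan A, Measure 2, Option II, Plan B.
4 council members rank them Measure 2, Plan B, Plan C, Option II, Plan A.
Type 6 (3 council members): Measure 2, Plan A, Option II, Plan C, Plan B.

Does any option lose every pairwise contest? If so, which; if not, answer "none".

none

Head-to-head results (23 council members):
Measure 2 vs Plan A: Measure 2 is ranked higher on 1+4+4+3 = 12 ballots, Plan A on 11. Measure 2 wins 12–11.
Measure 2 vs Plan B: 1+3+4+3 = 11 for Measure 2, 12 for Plan B — Plan B by 12–11.
Measure 2 vs Plan C: Measure 2 preferred on 1+4+3 = 8 ballots; Plan C wins 15–8.
Measure 2 vs Option II: Option II wins 12–11.
Plan A–Plan B: Plan A 15–8.
Plan A vs Plan C: Plan C wins 20–3.
Plan A vs Option II: 1+3+3 = 7 for Plan A, 16 for Option II — Option II by 16–7.
Plan B–Plan C: Plan C 19–4.
Plan B–Option II: Option II 19–4.
Plan C vs Option II: Option II, 15–8.
No option is winless: Measure 2 beats Plan A; Plan A beats Plan B; Plan B beats Measure 2; Plan C beats Measure 2; Option II beats Measure 2. There is no Condorcet loser.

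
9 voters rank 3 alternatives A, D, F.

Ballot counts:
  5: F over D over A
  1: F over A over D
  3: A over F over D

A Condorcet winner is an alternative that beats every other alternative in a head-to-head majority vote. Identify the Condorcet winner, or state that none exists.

F

Head-to-head results (9 voters):
A vs D: 1+3 = 4 for A, 5 for D — D by 5–4.
A vs F: A preferred on 3 ballots; F wins 6–3.
D vs F: 0 for D, 9 for F — F by 9–0.
Only F has no losses; F is the Condorcet winner.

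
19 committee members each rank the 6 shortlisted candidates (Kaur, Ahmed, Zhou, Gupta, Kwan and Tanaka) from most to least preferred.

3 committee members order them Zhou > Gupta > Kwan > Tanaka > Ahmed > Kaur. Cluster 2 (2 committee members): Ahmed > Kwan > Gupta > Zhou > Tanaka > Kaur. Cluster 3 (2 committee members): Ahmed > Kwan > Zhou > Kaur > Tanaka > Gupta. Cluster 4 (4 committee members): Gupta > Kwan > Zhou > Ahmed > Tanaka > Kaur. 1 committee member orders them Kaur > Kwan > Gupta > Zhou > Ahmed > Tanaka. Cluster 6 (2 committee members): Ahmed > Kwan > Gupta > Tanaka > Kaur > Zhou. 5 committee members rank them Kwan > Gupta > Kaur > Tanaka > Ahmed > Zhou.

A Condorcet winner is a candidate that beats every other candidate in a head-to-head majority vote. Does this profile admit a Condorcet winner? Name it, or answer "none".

Kwan

Head-to-head results (19 committee members):
Kaur vs Ahmed: Ahmed, 13–6.
Kaur–Zhou: Zhou 11–8.
Kaur vs Gupta: Gupta wins 16–3.
Kaur vs Kwan: Kwan wins 18–1.
Kaur vs Tanaka: Tanaka, 11–8.
Ahmed–Zhou: Ahmed 11–8.
Ahmed vs Gupta: Gupta, 13–6.
Ahmed–Kwan: Kwan 13–6.
Ahmed vs Tanaka: Ahmed, 11–8.
Zhou–Gupta: Gupta 14–5.
Zhou vs Kwan: Kwan wins 16–3.
Zhou vs Tanaka: Zhou, 12–7.
Gupta–Kwan: Kwan 12–7.
Gupta vs Tanaka: Gupta wins 17–2.
Kwan–Tanaka: Kwan 19–0.
Kwan beats each of Kaur, Ahmed, Zhou, Gupta, Tanaka — Kwan is the Condorcet winner.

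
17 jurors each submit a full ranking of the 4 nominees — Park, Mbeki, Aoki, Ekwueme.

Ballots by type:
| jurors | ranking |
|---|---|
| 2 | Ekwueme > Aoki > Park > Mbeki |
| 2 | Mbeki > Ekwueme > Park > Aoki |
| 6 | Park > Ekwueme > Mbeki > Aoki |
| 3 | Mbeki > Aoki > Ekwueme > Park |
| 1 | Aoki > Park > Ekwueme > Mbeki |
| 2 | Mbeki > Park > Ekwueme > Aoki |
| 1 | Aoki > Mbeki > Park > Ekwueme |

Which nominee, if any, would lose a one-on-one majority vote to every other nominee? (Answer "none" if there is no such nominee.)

Pairwise majorities:
Park–Mbeki: Park 9–8.
Park–Aoki: Park 10–7.
Park vs Ekwueme: Park, 10–7.
Mbeki vs Aoki: Mbeki preferred on 2+6+3+2 = 13 ballots; Mbeki wins 13–4.
Mbeki vs Ekwueme: 2+3+2+1 = 8 for Mbeki, 9 for Ekwueme — Ekwueme by 9–8.
Aoki vs Ekwueme: 3+1+1 = 5 for Aoki, 12 for Ekwueme — Ekwueme by 12–5.
Aoki is beaten in every head-to-head and is the Condorcet loser.

Aoki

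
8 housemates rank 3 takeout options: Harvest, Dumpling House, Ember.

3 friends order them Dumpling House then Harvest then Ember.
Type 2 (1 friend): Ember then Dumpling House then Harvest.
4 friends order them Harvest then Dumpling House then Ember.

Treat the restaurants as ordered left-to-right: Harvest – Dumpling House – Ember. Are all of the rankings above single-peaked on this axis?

yes

Axis positions: Harvest=1, Dumpling House=2, Ember=3.
Type 1 (peak Dumpling House at position 2): ranking walks positions 2-1-3, expanding outward from the peak — single-peaked.
Type 2 (peak Ember at position 3): ranking walks positions 3-2-1, expanding outward from the peak — single-peaked.
Type 3 (peak Harvest at position 1): ranking walks positions 1-2-3, expanding outward from the peak — single-peaked.
Every ranking is single-peaked on this axis.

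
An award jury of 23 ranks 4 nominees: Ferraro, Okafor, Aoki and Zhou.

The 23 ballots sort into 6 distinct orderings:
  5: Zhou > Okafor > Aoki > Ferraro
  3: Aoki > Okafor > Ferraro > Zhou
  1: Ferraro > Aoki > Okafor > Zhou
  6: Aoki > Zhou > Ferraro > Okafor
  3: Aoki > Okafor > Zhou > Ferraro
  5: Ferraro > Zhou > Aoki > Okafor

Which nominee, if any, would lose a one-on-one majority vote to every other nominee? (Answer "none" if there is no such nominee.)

Head-to-head results (23 jurors):
Ferraro–Okafor: Ferraro 12–11.
Ferraro vs Aoki: 1+5 = 6 for Ferraro, 17 for Aoki — Aoki by 17–6.
Ferraro vs Zhou: Ferraro preferred on 3+1+5 = 9 ballots; Zhou wins 14–9.
Okafor vs Aoki: Aoki, 18–5.
Okafor vs Zhou: 3+1+3 = 7 for Okafor, 16 for Zhou — Zhou by 16–7.
Aoki vs Zhou: Aoki wins 13–10.
Only Okafor has no wins; Okafor is the Condorcet loser.

Okafor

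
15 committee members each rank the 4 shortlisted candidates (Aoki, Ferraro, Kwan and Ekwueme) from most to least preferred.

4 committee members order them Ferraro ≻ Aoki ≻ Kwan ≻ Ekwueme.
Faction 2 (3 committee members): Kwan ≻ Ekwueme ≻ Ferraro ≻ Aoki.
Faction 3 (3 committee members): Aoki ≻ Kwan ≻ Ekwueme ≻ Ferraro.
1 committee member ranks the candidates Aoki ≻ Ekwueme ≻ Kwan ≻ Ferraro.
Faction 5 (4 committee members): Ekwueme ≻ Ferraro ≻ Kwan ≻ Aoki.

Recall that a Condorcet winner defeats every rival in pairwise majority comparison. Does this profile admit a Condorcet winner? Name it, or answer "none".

Pairwise majorities:
Aoki vs Ferraro: Aoki preferred on 3+1 = 4 ballots; Ferraro wins 11–4.
Aoki–Kwan: Aoki 8–7.
Aoki–Ekwueme: Aoki 8–7.
Ferraro vs Kwan: Ferraro preferred on 4+4 = 8 ballots; Ferraro wins 8–7.
Ferraro vs Ekwueme: Ekwueme wins 11–4.
Kwan vs Ekwueme: 4+3+3 = 10 for Kwan, 5 for Ekwueme — Kwan by 10–5.
Every candidate loses at least once (Aoki loses to Ferraro; Ferraro loses to Ekwueme; Kwan loses to Aoki; Ekwueme loses to Aoki). The majority relation contains the cycle Aoki > Ekwueme > Ferraro > Aoki, so there is no Condorcet winner.

none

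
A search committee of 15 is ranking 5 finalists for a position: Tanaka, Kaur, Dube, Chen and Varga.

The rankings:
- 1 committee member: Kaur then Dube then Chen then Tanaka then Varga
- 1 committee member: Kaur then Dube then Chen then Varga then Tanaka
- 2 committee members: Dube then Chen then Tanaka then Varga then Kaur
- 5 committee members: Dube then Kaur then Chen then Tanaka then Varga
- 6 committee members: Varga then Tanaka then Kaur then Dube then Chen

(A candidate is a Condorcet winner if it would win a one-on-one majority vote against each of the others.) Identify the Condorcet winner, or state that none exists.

none

Head-to-head results (15 committee members):
Tanaka vs Kaur: Tanaka wins 8–7.
Tanaka–Dube: Dube 9–6.
Tanaka–Chen: Chen 9–6.
Tanaka–Varga: Tanaka 8–7.
Kaur vs Dube: Kaur, 8–7.
Kaur vs Chen: Kaur, 13–2.
Kaur vs Varga: Varga, 8–7.
Dube vs Chen: Dube, 15–0.
Dube vs Varga: Dube wins 9–6.
Chen vs Varga: Chen, 9–6.
Every candidate loses at least once (Tanaka loses to Dube; Kaur loses to Tanaka; Dube loses to Kaur; Chen loses to Kaur; Varga loses to Tanaka). The majority relation contains the cycle Tanaka beats Kaur beats Dube beats Tanaka, so there is no Condorcet winner.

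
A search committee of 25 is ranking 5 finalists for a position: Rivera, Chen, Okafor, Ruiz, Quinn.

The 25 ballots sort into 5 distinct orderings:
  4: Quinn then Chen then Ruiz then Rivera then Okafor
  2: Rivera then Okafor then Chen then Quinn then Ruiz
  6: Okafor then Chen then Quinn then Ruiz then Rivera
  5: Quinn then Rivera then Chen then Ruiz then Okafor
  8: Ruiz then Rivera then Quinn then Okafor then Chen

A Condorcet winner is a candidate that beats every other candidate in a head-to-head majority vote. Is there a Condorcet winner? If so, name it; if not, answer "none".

Pairwise majorities:
Rivera vs Chen: Rivera wins 15–10.
Rivera–Okafor: Rivera 19–6.
Rivera–Ruiz: Ruiz 18–7.
Rivera vs Quinn: Quinn wins 15–10.
Chen vs Okafor: Okafor wins 16–9.
Chen–Ruiz: Chen 17–8.
Chen vs Quinn: Quinn, 17–8.
Okafor vs Ruiz: Ruiz, 17–8.
Okafor vs Quinn: Quinn, 17–8.
Ruiz vs Quinn: Quinn, 17–8.
Quinn defeats every rival head-to-head and is the Condorcet winner.

Quinn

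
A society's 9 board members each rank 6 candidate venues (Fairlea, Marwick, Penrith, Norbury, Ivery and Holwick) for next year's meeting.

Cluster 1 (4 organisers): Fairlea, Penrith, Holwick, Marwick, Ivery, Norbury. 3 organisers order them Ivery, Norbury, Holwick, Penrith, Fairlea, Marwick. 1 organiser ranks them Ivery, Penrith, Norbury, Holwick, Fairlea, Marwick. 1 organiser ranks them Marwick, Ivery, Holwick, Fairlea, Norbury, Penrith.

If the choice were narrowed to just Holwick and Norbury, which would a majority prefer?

Holwick

Ballots ranking Holwick above Norbury: 4 + 1 = 5.
Ballots ranking Norbury above Holwick: 9 − 5 = 4.
Holwick wins the head-to-head 5–4.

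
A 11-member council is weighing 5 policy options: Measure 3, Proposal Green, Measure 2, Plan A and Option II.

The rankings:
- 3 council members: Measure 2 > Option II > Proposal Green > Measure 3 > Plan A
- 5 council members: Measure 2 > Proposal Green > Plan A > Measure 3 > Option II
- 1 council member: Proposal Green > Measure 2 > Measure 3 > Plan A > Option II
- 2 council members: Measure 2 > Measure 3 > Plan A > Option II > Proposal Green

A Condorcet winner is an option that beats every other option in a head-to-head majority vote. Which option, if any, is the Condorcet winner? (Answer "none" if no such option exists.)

Measure 2

Head-to-head results (11 council members):
Measure 3 vs Proposal Green: Proposal Green wins 9–2.
Measure 3 vs Measure 2: Measure 2, 11–0.
Measure 3 vs Plan A: Measure 3, 6–5.
Measure 3–Option II: Measure 3 8–3.
Proposal Green–Measure 2: Measure 2 10–1.
Proposal Green vs Plan A: Proposal Green wins 9–2.
Proposal Green vs Option II: Proposal Green, 6–5.
Measure 2–Plan A: Measure 2 11–0.
Measure 2–Option II: Measure 2 11–0.
Plan A vs Option II: Plan A, 8–3.
Measure 2 wins every pairwise contest, so Measure 2 is the Condorcet winner.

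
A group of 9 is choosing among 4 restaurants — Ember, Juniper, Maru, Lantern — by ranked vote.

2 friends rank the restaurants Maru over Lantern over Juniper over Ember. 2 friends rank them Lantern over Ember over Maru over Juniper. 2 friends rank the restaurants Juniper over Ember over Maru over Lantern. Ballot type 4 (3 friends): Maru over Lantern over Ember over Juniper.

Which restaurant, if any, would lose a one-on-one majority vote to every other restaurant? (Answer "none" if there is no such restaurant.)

Juniper

Pairwise majorities:
Ember vs Juniper: Ember wins 5–4.
Ember vs Maru: 4 to 5, Maru.
Ember vs Lantern: Ember preferred on 2 ballots; Lantern wins 7–2.
Juniper vs Maru: Juniper preferred on 2 ballots; Maru wins 7–2.
Juniper vs Lantern: Juniper is ranked higher on 2 ballots, Lantern on 7. Lantern wins 7–2.
Maru vs Lantern: Maru preferred on 2+2+3 = 7 ballots; Maru wins 7–2.
Only Juniper has no wins; Juniper is the Condorcet loser.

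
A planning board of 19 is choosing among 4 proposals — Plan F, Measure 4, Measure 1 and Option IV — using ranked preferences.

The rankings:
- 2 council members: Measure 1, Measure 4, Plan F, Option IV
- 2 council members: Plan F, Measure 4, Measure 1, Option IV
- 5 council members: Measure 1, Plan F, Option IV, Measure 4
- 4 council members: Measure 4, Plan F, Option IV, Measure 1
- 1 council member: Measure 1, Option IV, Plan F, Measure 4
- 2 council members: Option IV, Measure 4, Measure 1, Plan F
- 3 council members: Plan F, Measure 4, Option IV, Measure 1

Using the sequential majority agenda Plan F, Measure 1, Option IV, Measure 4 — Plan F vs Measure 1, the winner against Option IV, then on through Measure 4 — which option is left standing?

Round 1: Plan F vs Measure 1 — 9–10, Measure 1 advances.
Round 2: Measure 1 vs Option IV — 10–9, Measure 1 advances.
Round 3: Measure 1 vs Measure 4 — 8–11, Measure 4 advances.
Measure 4 survives the agenda.

Measure 4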